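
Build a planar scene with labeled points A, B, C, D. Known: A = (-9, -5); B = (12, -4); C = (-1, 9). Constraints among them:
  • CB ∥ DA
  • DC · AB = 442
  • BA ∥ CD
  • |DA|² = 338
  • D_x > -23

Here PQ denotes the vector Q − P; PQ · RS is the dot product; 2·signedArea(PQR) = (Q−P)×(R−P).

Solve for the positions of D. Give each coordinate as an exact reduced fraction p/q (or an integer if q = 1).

D = (-22, 8)

1. D_x = -22  [CB ∥ DA ∩ BA ∥ CD]
2. D_y = 8  [CB ∥ DA ∩ BA ∥ CD]
   → D = (-22, 8)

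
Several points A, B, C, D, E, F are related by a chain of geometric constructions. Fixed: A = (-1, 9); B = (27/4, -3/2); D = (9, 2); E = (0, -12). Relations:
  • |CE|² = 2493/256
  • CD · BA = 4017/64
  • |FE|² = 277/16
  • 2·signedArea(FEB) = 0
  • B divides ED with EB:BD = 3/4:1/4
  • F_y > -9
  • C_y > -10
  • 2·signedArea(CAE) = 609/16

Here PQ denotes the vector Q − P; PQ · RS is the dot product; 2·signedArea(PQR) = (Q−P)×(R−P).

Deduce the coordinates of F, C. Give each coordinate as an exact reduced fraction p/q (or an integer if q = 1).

1. F_x = 9/4  [line -21/2·x + 27/4·y + 81 = 0 ∩ |FE|² = 277/16]
2. F_y = -17/2  [line -21/2·x + 27/4·y + 81 = 0 ∩ |FE|² = 277/16]
   → F = (9/4, -17/2)
3. C_x = 27/16  [2·signedArea(CAE) = 609/16 ∩ CD · BA = 4017/64]
4. C_y = -75/8  [2·signedArea(CAE) = 609/16 ∩ CD · BA = 4017/64]
   → C = (27/16, -75/8)

C = (27/16, -75/8)
F = (9/4, -17/2)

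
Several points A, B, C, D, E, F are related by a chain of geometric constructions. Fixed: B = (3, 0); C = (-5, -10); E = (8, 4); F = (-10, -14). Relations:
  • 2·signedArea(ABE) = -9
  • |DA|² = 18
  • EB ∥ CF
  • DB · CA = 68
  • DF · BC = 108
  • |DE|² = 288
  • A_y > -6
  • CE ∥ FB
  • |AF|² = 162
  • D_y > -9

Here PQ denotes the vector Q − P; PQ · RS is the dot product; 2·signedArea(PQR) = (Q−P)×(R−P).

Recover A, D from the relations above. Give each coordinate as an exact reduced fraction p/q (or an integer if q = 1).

A = (-1, -5)
D = (-4, -8)

1. A_x = -1  [line -4·x + 5·y + 21 = 0 ∩ |AF|² = 162]
2. A_y = -5  [line -4·x + 5·y + 21 = 0 ∩ |AF|² = 162]
   → A = (-1, -5)
3. D_x = -4  [line -4·x + -5·y + -56 = 0 ∩ |DE|² = 288]
4. D_y = -8  [line -4·x + -5·y + -56 = 0 ∩ |DE|² = 288]
   → D = (-4, -8)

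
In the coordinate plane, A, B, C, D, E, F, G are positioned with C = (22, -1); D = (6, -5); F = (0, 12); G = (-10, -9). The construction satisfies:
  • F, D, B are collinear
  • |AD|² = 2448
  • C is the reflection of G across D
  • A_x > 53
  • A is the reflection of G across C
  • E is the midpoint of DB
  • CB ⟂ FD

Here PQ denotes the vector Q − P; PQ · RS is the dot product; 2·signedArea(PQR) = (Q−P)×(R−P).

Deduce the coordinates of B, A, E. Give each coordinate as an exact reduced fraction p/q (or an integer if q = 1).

1. B_x = 2118/325  [F, D, B are collinear ∩ CB ⟂ FD]
2. B_y = -2101/325  [F, D, B are collinear ∩ CB ⟂ FD]
   → B = (2118/325, -2101/325)
3. A_x = 54  [A is the reflection of G across C]
4. A_y = 7  [A is the reflection of G across C]
   → A = (54, 7)
5. E_x = 2034/325  [E is the midpoint of DB]
6. E_y = -1863/325  [E is the midpoint of DB]
   → E = (2034/325, -1863/325)

A = (54, 7)
B = (2118/325, -2101/325)
E = (2034/325, -1863/325)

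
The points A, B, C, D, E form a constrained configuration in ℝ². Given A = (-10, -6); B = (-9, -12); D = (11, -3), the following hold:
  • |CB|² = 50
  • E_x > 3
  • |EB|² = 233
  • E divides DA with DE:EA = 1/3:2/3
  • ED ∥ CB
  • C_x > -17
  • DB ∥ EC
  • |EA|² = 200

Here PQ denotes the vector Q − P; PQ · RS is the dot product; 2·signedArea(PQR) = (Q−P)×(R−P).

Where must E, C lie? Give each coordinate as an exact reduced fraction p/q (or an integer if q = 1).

C = (-16, -13)
E = (4, -4)

1. E_x = 4  [E divides DA with DE:EA = 1/3:2/3]
2. E_y = -4  [E divides DA with DE:EA = 1/3:2/3]
   → E = (4, -4)
3. C_x = -16  [ED ∥ CB ∩ DB ∥ EC]
4. C_y = -13  [ED ∥ CB ∩ DB ∥ EC]
   → C = (-16, -13)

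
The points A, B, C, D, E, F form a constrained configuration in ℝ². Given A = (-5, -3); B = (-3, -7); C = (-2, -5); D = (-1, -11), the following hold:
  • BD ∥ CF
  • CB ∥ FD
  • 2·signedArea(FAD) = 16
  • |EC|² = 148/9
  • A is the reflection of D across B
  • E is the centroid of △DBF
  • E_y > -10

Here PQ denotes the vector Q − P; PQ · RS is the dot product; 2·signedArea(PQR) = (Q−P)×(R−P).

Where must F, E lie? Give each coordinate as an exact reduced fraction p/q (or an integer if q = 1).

E = (-4/3, -9)
F = (0, -9)

1. F_x = 0  [CB ∥ FD ∩ BD ∥ CF]
2. F_y = -9  [CB ∥ FD ∩ BD ∥ CF]
   → F = (0, -9)
3. E_x = -4/3  [E is the centroid of △DBF]
4. E_y = -9  [E is the centroid of △DBF]
   → E = (-4/3, -9)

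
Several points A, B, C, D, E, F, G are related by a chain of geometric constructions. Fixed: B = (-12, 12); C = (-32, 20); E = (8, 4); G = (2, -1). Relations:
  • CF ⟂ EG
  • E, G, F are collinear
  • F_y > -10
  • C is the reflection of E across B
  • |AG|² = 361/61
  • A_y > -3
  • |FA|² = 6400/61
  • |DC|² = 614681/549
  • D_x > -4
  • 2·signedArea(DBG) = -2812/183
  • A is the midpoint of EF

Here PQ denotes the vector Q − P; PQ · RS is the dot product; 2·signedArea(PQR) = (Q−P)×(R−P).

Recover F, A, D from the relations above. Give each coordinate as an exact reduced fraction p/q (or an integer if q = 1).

1. F_x = -472/61  [E, G, F are collinear ∩ CF ⟂ EG]
2. F_y = -556/61  [E, G, F are collinear ∩ CF ⟂ EG]
   → F = (-472/61, -556/61)
3. A_x = 8/61  [A is the midpoint of EF]
4. A_y = -156/61  [A is the midpoint of EF]
   → A = (8/61, -156/61)
5. D_x = -602/183  [line 13·x + 14·y + 616/183 = 0 ∩ |DC|² = 614681/549]
6. D_y = 515/183  [line 13·x + 14·y + 616/183 = 0 ∩ |DC|² = 614681/549]
   → D = (-602/183, 515/183)

A = (8/61, -156/61)
D = (-602/183, 515/183)
F = (-472/61, -556/61)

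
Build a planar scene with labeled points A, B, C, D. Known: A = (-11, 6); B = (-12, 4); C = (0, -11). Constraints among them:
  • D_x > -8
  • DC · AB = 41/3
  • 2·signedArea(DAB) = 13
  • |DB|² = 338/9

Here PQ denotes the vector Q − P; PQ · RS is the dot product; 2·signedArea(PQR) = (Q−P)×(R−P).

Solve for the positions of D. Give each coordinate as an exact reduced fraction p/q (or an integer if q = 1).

D = (-23/3, -1/3)

1. D_x = -23/3  [2·signedArea(DAB) = 13 ∩ DC · AB = 41/3]
2. D_y = -1/3  [2·signedArea(DAB) = 13 ∩ DC · AB = 41/3]
   → D = (-23/3, -1/3)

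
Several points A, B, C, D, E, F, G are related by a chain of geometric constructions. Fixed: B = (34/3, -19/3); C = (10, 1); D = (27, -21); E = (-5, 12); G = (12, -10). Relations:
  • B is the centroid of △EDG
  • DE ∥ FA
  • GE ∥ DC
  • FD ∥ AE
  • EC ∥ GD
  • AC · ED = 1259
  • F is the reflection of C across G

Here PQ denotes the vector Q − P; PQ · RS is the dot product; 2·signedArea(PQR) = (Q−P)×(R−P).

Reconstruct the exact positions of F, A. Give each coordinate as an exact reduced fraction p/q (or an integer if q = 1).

A = (-18, 12)
F = (14, -21)

1. F_x = 14  [F is the reflection of C across G]
2. F_y = -21  [F is the reflection of C across G]
   → F = (14, -21)
3. A_x = -18  [FD ∥ AE ∩ DE ∥ FA]
4. A_y = 12  [FD ∥ AE ∩ DE ∥ FA]
   → A = (-18, 12)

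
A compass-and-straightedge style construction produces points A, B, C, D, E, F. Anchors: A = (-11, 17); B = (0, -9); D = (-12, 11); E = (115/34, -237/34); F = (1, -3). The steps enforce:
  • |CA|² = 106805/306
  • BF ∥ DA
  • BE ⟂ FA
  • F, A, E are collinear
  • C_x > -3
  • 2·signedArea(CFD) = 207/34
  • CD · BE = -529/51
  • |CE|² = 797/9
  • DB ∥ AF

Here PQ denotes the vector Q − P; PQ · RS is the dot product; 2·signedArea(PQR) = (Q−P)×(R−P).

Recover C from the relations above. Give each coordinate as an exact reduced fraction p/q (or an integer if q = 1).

1. C_x = -259/102  [2·signedArea(CFD) = 207/34 ∩ CD · BE = -529/51]
2. C_y = 35/102  [2·signedArea(CFD) = 207/34 ∩ CD · BE = -529/51]
   → C = (-259/102, 35/102)

C = (-259/102, 35/102)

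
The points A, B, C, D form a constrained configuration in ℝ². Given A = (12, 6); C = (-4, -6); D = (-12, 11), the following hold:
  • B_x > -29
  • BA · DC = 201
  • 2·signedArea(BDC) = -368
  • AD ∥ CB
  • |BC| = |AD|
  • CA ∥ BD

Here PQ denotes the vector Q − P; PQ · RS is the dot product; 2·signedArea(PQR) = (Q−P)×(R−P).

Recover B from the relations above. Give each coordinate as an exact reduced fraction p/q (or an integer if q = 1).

1. B_x = -28  [CA ∥ BD ∩ AD ∥ CB]
2. B_y = -1  [CA ∥ BD ∩ AD ∥ CB]
   → B = (-28, -1)

B = (-28, -1)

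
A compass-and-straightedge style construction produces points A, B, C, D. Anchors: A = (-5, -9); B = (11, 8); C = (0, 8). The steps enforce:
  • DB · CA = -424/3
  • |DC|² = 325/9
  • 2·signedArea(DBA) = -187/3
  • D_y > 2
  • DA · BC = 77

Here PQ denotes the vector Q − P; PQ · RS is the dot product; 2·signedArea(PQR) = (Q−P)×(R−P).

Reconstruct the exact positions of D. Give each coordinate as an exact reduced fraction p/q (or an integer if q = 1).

D = (2, 7/3)

1. D_x = 2  [2·signedArea(DBA) = -187/3 ∩ DA · BC = 77]
2. D_y = 7/3  [2·signedArea(DBA) = -187/3 ∩ DA · BC = 77]
   → D = (2, 7/3)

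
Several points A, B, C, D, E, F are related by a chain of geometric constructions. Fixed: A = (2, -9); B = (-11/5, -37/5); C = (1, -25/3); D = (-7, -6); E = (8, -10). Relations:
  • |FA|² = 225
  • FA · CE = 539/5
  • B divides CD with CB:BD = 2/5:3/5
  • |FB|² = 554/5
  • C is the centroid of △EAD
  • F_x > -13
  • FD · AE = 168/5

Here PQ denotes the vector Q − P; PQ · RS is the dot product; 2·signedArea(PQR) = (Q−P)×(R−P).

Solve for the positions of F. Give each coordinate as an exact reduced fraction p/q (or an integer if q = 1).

F = (-62/5, -24/5)

1. F_x = -62/5  [FA · CE = 539/5 ∩ FD · AE = 168/5]
2. F_y = -24/5  [FA · CE = 539/5 ∩ FD · AE = 168/5]
   → F = (-62/5, -24/5)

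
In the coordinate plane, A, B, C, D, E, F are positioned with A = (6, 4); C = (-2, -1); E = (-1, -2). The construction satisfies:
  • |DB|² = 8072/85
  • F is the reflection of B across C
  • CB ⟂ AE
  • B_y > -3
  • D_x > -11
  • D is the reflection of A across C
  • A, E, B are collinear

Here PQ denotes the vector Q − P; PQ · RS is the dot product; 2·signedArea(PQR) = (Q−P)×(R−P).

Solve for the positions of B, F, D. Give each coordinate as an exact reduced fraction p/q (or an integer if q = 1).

1. B_x = -92/85  [A, E, B are collinear ∩ CB ⟂ AE]
2. B_y = -176/85  [A, E, B are collinear ∩ CB ⟂ AE]
   → B = (-92/85, -176/85)
3. F_x = -248/85  [F is the reflection of B across C]
4. F_y = 6/85  [F is the reflection of B across C]
   → F = (-248/85, 6/85)
5. D_x = -10  [D is the reflection of A across C]
6. D_y = -6  [D is the reflection of A across C]
   → D = (-10, -6)

B = (-92/85, -176/85)
D = (-10, -6)
F = (-248/85, 6/85)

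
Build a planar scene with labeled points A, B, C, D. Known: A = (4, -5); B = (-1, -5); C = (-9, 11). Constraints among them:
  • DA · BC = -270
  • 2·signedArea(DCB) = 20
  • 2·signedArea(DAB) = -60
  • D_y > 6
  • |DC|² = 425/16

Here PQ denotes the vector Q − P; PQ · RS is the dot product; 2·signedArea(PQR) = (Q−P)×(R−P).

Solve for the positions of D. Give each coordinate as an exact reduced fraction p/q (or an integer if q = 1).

1. D_x = -23/4  [2·signedArea(DCB) = 20 ∩ 2·signedArea(DAB) = -60]
2. D_y = 7  [2·signedArea(DCB) = 20 ∩ 2·signedArea(DAB) = -60]
   → D = (-23/4, 7)

D = (-23/4, 7)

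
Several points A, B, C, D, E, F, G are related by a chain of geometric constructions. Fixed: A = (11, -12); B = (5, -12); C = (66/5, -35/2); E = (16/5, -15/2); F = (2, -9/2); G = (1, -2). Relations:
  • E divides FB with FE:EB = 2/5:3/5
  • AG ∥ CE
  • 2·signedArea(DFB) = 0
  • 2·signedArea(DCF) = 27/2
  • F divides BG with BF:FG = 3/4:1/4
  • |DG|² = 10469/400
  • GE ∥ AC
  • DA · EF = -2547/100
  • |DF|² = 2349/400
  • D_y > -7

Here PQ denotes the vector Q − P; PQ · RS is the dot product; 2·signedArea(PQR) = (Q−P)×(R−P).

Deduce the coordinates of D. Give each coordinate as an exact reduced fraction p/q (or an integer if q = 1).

D = (29/10, -27/4)

1. D_x = 29/10  [2·signedArea(DFB) = 0 ∩ 2·signedArea(DCF) = 27/2]
2. D_y = -27/4  [2·signedArea(DFB) = 0 ∩ 2·signedArea(DCF) = 27/2]
   → D = (29/10, -27/4)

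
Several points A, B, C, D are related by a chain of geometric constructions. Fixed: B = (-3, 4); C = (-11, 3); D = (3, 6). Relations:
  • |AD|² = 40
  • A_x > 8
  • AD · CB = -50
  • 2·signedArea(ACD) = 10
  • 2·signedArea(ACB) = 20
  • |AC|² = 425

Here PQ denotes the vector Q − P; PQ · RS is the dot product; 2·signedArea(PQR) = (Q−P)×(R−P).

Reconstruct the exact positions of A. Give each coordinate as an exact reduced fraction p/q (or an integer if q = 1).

1. A_x = 9  [2·signedArea(ACD) = 10 ∩ 2·signedArea(ACB) = 20]
2. A_y = 8  [2·signedArea(ACD) = 10 ∩ 2·signedArea(ACB) = 20]
   → A = (9, 8)

A = (9, 8)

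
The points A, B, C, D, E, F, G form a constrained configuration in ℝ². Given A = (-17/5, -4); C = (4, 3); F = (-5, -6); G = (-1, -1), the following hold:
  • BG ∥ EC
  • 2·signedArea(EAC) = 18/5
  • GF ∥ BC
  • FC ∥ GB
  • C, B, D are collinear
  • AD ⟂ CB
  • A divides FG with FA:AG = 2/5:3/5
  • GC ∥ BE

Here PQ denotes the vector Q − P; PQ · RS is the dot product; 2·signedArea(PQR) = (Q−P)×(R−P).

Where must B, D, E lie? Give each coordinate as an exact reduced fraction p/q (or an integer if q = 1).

1. B_x = 8  [GF ∥ BC ∩ FC ∥ GB]
2. B_y = 8  [GF ∥ BC ∩ FC ∥ GB]
   → B = (8, 8)
3. D_x = -472/205  [C, B, D are collinear ∩ AD ⟂ CB]
4. D_y = -200/41  [C, B, D are collinear ∩ AD ⟂ CB]
   → D = (-472/205, -200/41)
5. E_x = 13  [BG ∥ EC ∩ GC ∥ BE]
6. E_y = 12  [BG ∥ EC ∩ GC ∥ BE]
   → E = (13, 12)

B = (8, 8)
D = (-472/205, -200/41)
E = (13, 12)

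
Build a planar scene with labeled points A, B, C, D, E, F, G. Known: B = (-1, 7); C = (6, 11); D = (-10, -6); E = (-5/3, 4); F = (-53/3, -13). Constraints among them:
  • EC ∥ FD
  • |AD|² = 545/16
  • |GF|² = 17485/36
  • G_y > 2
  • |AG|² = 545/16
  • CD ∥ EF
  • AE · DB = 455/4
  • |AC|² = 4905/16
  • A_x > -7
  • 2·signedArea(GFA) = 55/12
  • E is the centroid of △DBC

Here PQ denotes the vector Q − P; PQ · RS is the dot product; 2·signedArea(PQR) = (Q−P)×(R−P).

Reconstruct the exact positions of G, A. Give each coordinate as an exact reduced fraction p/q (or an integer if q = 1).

A = (-6, -7/4)
G = (-2, 5/2)

1. A_x = -6  [line -9·x + -13·y + -307/4 = 0 ∩ |AD|² = 545/16]
2. A_y = -7/4  [line -9·x + -13·y + -307/4 = 0 ∩ |AD|² = 545/16]
   → A = (-6, -7/4)
3. G_x = -2  [line -45/4·x + 35/3·y + -155/3 = 0 ∩ |GF|² = 17485/36]
4. G_y = 5/2  [line -45/4·x + 35/3·y + -155/3 = 0 ∩ |GF|² = 17485/36]
   → G = (-2, 5/2)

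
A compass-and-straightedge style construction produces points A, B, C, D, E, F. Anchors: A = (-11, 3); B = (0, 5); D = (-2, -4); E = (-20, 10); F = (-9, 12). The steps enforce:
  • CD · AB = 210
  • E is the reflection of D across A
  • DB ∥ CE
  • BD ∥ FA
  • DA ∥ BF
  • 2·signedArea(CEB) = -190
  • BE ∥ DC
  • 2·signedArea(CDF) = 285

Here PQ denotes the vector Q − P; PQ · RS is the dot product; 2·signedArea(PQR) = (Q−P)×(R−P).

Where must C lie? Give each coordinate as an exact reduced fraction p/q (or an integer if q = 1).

C = (-22, 1)

1. C_x = -22  [DB ∥ CE ∩ BE ∥ DC]
2. C_y = 1  [DB ∥ CE ∩ BE ∥ DC]
   → C = (-22, 1)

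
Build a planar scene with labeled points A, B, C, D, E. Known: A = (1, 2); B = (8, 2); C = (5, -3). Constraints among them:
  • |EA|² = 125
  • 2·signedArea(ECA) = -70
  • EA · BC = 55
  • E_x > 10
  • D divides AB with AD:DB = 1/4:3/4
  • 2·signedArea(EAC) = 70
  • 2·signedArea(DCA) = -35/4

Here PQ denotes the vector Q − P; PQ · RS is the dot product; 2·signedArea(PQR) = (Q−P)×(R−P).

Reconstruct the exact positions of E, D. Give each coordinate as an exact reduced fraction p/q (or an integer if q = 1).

D = (11/4, 2)
E = (11, 7)

1. E_x = 11  [2·signedArea(ECA) = -70 ∩ EA · BC = 55]
2. E_y = 7  [2·signedArea(ECA) = -70 ∩ EA · BC = 55]
   → E = (11, 7)
3. D_x = 11/4  [D divides AB with AD:DB = 1/4:3/4]
4. D_y = 2  [D divides AB with AD:DB = 1/4:3/4]
   → D = (11/4, 2)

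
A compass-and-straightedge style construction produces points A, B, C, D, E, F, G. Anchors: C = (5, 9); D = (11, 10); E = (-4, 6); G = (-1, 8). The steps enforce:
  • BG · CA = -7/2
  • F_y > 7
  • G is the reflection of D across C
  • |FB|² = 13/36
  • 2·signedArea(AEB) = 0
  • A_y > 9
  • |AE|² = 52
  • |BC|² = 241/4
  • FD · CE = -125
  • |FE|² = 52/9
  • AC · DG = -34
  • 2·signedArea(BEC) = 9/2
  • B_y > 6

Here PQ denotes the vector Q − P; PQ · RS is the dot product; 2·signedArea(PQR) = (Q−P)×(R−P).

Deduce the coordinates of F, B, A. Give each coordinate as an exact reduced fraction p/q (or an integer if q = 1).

A = (2, 10)
B = (-5/2, 7)
F = (-2, 22/3)

1. F_x = -2  [line 9·x + 3·y + -4 = 0 ∩ |FE|² = 52/9]
2. F_y = 22/3  [line 9·x + 3·y + -4 = 0 ∩ |FE|² = 52/9]
   → F = (-2, 22/3)
3. A_x = 2  [line 12·x + 2·y + -44 = 0 ∩ |AE|² = 52]
4. A_y = 10  [line 12·x + 2·y + -44 = 0 ∩ |AE|² = 52]
   → A = (2, 10)
5. B_x = -5/2  [2·signedArea(BEC) = 9/2 ∩ 2·signedArea(AEB) = 0]
6. B_y = 7  [2·signedArea(BEC) = 9/2 ∩ 2·signedArea(AEB) = 0]
   → B = (-5/2, 7)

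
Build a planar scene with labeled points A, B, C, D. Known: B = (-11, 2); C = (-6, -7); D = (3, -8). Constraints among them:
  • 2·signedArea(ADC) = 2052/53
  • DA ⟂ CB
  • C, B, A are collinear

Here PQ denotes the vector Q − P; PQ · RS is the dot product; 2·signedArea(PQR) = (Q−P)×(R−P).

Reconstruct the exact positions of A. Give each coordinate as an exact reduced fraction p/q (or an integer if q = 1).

A = (-183/53, -614/53)

1. A_x = -183/53  [C, B, A are collinear ∩ DA ⟂ CB]
2. A_y = -614/53  [C, B, A are collinear ∩ DA ⟂ CB]
   → A = (-183/53, -614/53)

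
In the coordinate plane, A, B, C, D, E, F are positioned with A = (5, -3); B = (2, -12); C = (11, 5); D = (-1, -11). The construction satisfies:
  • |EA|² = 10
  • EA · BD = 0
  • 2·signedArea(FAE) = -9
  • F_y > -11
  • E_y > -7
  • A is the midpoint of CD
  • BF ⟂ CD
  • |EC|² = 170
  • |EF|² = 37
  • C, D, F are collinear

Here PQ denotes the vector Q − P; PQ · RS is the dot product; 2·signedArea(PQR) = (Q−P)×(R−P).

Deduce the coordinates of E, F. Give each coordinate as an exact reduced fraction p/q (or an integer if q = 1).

E = (4, -6)
F = (-2/5, -51/5)

1. F_x = -2/5  [C, D, F are collinear ∩ BF ⟂ CD]
2. F_y = -51/5  [C, D, F are collinear ∩ BF ⟂ CD]
   → F = (-2/5, -51/5)
3. E_x = 4  [EA · BD = 0 ∩ 2·signedArea(FAE) = -9]
4. E_y = -6  [EA · BD = 0 ∩ 2·signedArea(FAE) = -9]
   → E = (4, -6)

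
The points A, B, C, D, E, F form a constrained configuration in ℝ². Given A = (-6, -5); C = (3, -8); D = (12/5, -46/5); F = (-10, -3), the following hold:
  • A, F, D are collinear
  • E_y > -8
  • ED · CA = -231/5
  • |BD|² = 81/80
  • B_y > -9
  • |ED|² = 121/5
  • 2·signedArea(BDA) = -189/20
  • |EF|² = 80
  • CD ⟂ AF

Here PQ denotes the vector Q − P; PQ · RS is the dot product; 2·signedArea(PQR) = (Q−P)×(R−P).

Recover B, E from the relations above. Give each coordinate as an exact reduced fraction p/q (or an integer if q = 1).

B = (57/20, -83/10)
E = (-2, -7)

1. B_x = 57/20  [line -21/5·x + -42/5·y + -231/4 = 0 ∩ |BD|² = 81/80]
2. B_y = -83/10  [line -21/5·x + -42/5·y + -231/4 = 0 ∩ |BD|² = 81/80]
   → B = (57/20, -83/10)
3. E_x = -2  [line 9·x + -3·y + -3 = 0 ∩ |ED|² = 121/5]
4. E_y = -7  [line 9·x + -3·y + -3 = 0 ∩ |ED|² = 121/5]
   → E = (-2, -7)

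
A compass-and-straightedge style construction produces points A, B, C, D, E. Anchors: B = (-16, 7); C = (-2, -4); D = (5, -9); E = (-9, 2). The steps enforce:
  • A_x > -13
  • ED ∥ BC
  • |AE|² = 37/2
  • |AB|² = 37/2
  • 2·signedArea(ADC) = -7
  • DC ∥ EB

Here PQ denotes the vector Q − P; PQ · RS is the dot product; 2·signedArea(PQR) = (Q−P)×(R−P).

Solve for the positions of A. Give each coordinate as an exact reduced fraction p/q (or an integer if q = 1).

1. A_x = -25/2  [line -5·x + -7·y + -31 = 0 ∩ |AB|² = 37/2]
2. A_y = 9/2  [line -5·x + -7·y + -31 = 0 ∩ |AB|² = 37/2]
   → A = (-25/2, 9/2)

A = (-25/2, 9/2)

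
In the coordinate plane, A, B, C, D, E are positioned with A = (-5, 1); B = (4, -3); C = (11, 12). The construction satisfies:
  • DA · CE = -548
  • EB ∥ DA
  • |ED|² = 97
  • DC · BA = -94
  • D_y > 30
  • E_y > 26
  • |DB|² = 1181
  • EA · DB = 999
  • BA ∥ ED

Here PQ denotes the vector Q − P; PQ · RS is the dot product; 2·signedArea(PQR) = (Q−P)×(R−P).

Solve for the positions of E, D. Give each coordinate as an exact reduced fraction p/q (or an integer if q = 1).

D = (9, 31)
E = (18, 27)

1. D_x = 9  [line 9·x + -4·y + 43 = 0 ∩ |DB|² = 1181]
2. D_y = 31  [line 9·x + -4·y + 43 = 0 ∩ |DB|² = 1181]
   → D = (9, 31)
3. E_x = 18  [EA · DB = 999 ∩ EB ∥ DA]
4. E_y = 27  [EA · DB = 999 ∩ EB ∥ DA]
   → E = (18, 27)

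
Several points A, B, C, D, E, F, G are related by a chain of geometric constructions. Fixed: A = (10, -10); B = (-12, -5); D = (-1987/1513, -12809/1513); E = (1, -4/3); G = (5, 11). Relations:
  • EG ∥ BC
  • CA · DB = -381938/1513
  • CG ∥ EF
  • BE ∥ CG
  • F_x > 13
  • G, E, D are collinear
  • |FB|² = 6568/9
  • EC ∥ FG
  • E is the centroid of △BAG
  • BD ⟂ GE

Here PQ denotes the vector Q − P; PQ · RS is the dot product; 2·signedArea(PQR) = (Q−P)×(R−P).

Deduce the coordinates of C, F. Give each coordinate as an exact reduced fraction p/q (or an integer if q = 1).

1. C_x = -8  [BE ∥ CG ∩ EG ∥ BC]
2. C_y = 22/3  [BE ∥ CG ∩ EG ∥ BC]
   → C = (-8, 22/3)
3. F_x = 14  [EC ∥ FG ∩ CG ∥ EF]
4. F_y = 7/3  [EC ∥ FG ∩ CG ∥ EF]
   → F = (14, 7/3)

C = (-8, 22/3)
F = (14, 7/3)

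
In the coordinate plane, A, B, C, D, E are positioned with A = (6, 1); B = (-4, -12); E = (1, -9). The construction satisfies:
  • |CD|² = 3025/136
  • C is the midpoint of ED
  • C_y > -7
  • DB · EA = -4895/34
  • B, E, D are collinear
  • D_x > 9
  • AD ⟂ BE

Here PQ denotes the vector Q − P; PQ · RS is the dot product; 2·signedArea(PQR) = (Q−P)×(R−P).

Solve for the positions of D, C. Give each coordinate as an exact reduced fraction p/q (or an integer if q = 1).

C = (343/68, -447/68)
D = (309/34, -141/34)

1. D_x = 309/34  [B, E, D are collinear ∩ AD ⟂ BE]
2. D_y = -141/34  [B, E, D are collinear ∩ AD ⟂ BE]
   → D = (309/34, -141/34)
3. C_x = 343/68  [C is the midpoint of ED]
4. C_y = -447/68  [C is the midpoint of ED]
   → C = (343/68, -447/68)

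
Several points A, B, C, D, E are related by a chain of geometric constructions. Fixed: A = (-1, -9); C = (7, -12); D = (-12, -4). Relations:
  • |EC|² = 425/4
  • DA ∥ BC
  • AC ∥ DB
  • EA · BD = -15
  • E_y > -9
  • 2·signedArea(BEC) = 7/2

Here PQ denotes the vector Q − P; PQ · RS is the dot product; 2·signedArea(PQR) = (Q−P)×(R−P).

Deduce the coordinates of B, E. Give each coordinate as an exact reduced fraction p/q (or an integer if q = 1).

B = (-4, -7)
E = (-5/2, -8)

1. B_x = -4  [DA ∥ BC ∩ AC ∥ DB]
2. B_y = -7  [DA ∥ BC ∩ AC ∥ DB]
   → B = (-4, -7)
3. E_x = -5/2  [EA · BD = -15 ∩ 2·signedArea(BEC) = 7/2]
4. E_y = -8  [EA · BD = -15 ∩ 2·signedArea(BEC) = 7/2]
   → E = (-5/2, -8)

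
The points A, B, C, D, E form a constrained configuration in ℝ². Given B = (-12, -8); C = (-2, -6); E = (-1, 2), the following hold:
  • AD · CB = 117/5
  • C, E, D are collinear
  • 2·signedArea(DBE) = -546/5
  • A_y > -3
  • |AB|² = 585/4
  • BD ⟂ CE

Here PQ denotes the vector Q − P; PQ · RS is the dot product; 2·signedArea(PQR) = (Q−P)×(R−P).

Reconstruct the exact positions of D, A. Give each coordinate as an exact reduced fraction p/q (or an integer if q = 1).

1. D_x = -12/5  [C, E, D are collinear ∩ BD ⟂ CE]
2. D_y = -46/5  [C, E, D are collinear ∩ BD ⟂ CE]
   → D = (-12/5, -46/5)
3. A_x = -3/2  [line 10·x + 2·y + 19 = 0 ∩ |AB|² = 585/4]
4. A_y = -2  [line 10·x + 2·y + 19 = 0 ∩ |AB|² = 585/4]
   → A = (-3/2, -2)

A = (-3/2, -2)
D = (-12/5, -46/5)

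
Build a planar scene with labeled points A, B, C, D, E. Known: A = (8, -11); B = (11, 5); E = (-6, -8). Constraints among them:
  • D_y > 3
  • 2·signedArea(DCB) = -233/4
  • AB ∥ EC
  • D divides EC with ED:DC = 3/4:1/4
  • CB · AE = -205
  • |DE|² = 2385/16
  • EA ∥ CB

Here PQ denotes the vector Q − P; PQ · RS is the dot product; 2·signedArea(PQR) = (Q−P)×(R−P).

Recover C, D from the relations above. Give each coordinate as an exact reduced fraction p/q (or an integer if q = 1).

1. C_x = -3  [EA ∥ CB ∩ AB ∥ EC]
2. C_y = 8  [EA ∥ CB ∩ AB ∥ EC]
   → C = (-3, 8)
3. D_x = -15/4  [D divides EC with ED:DC = 3/4:1/4]
4. D_y = 4  [D divides EC with ED:DC = 3/4:1/4]
   → D = (-15/4, 4)

C = (-3, 8)
D = (-15/4, 4)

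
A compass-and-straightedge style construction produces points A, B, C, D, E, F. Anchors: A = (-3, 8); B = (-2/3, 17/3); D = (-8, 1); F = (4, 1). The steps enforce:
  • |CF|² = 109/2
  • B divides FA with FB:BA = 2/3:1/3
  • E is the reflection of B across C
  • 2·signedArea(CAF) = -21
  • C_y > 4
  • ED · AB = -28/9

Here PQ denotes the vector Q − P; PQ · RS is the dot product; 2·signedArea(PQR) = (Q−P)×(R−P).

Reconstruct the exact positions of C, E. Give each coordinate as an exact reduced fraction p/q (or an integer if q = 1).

C = (-5/2, 9/2)
E = (-13/3, 10/3)

1. C_x = -5/2  [line 7·x + 7·y + -14 = 0 ∩ |CF|² = 109/2]
2. C_y = 9/2  [line 7·x + 7·y + -14 = 0 ∩ |CF|² = 109/2]
   → C = (-5/2, 9/2)
3. E_x = -13/3  [E is the reflection of B across C]
4. E_y = 10/3  [E is the reflection of B across C]
   → E = (-13/3, 10/3)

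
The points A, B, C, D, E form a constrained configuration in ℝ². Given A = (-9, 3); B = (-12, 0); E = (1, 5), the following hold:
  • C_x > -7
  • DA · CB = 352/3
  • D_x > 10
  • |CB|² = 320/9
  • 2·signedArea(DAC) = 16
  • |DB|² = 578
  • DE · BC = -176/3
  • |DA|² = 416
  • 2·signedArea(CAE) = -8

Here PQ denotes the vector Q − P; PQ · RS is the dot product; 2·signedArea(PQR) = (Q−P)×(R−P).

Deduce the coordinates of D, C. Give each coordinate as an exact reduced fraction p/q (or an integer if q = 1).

1. C_x = -20/3  [line -2·x + 10·y + -40 = 0 ∩ |CB|² = 320/9]
2. C_y = 8/3  [line -2·x + 10·y + -40 = 0 ∩ |CB|² = 320/9]
   → C = (-20/3, 8/3)
3. D_x = 11  [DE · BC = -176/3 ∩ 2·signedArea(DAC) = 16]
4. D_y = 7  [DE · BC = -176/3 ∩ 2·signedArea(DAC) = 16]
   → D = (11, 7)

C = (-20/3, 8/3)
D = (11, 7)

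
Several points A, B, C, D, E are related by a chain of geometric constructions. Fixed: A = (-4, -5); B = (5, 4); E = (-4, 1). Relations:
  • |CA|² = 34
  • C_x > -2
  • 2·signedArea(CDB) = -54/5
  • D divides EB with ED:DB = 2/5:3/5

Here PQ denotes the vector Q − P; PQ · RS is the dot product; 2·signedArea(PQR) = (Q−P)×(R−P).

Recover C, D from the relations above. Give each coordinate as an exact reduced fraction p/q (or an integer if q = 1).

C = (-1, 0)
D = (-2/5, 11/5)

1. D_x = -2/5  [D divides EB with ED:DB = 2/5:3/5]
2. D_y = 11/5  [D divides EB with ED:DB = 2/5:3/5]
   → D = (-2/5, 11/5)
3. C_x = -1  [line -9/5·x + 27/5·y + -9/5 = 0 ∩ |CA|² = 34]
4. C_y = 0  [line -9/5·x + 27/5·y + -9/5 = 0 ∩ |CA|² = 34]
   → C = (-1, 0)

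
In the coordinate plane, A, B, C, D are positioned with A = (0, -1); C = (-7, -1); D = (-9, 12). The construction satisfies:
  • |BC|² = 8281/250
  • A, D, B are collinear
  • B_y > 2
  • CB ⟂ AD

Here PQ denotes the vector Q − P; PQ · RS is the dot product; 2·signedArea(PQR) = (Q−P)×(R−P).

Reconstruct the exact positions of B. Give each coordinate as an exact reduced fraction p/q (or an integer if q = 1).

1. B_x = -567/250  [A, D, B are collinear ∩ CB ⟂ AD]
2. B_y = 569/250  [A, D, B are collinear ∩ CB ⟂ AD]
   → B = (-567/250, 569/250)

B = (-567/250, 569/250)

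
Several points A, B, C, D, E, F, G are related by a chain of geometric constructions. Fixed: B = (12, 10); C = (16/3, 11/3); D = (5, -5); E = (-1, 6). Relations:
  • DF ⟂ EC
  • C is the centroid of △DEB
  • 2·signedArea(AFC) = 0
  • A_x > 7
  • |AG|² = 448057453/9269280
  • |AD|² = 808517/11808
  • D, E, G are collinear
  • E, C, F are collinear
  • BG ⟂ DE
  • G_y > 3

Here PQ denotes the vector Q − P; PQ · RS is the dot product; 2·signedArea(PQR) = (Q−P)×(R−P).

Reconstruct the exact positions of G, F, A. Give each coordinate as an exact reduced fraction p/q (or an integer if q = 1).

A = (35531/4920, 14617/4920)
F = (3219/410, 1123/410)
G = (47/157, 568/157)

1. G_x = 47/157  [D, E, G are collinear ∩ BG ⟂ DE]
2. G_y = 568/157  [D, E, G are collinear ∩ BG ⟂ DE]
   → G = (47/157, 568/157)
3. F_x = 3219/410  [E, C, F are collinear ∩ DF ⟂ EC]
4. F_y = 1123/410  [E, C, F are collinear ∩ DF ⟂ EC]
   → F = (3219/410, 1123/410)
5. A_x = 35531/4920  [line -1141/1230·x + -3097/1230·y + 17441/1230 = 0 ∩ |AG|² = 448057453/9269280]
6. A_y = 14617/4920  [line -1141/1230·x + -3097/1230·y + 17441/1230 = 0 ∩ |AG|² = 448057453/9269280]
   → A = (35531/4920, 14617/4920)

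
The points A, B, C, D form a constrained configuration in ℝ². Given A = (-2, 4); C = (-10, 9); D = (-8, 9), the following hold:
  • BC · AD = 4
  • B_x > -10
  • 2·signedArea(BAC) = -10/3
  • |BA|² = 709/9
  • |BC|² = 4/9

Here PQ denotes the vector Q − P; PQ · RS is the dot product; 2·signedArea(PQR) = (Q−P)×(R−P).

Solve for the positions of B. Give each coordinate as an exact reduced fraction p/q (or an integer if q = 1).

1. B_x = -28/3  [2·signedArea(BAC) = -10/3 ∩ BC · AD = 4]
2. B_y = 9  [2·signedArea(BAC) = -10/3 ∩ BC · AD = 4]
   → B = (-28/3, 9)

B = (-28/3, 9)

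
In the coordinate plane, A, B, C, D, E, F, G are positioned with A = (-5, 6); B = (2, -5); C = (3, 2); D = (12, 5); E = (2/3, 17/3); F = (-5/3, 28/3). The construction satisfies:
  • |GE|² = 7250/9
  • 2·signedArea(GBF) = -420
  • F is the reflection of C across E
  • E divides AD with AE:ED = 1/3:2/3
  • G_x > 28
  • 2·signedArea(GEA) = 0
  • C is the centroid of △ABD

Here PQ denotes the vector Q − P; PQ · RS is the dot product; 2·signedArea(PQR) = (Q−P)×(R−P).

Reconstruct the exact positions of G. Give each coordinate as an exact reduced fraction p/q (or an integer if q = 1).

G = (29, 4)

1. G_x = 29  [2·signedArea(GEA) = 0 ∩ 2·signedArea(GBF) = -420]
2. G_y = 4  [2·signedArea(GEA) = 0 ∩ 2·signedArea(GBF) = -420]
   → G = (29, 4)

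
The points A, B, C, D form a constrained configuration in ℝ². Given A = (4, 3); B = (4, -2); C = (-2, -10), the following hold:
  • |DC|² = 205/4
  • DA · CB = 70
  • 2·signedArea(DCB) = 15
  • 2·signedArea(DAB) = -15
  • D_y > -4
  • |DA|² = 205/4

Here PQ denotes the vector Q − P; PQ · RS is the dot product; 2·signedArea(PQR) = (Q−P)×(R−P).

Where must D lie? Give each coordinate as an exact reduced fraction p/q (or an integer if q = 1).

D = (1, -7/2)

1. D_x = 1  [2·signedArea(DAB) = -15 ∩ 2·signedArea(DCB) = 15]
2. D_y = -7/2  [2·signedArea(DAB) = -15 ∩ 2·signedArea(DCB) = 15]
   → D = (1, -7/2)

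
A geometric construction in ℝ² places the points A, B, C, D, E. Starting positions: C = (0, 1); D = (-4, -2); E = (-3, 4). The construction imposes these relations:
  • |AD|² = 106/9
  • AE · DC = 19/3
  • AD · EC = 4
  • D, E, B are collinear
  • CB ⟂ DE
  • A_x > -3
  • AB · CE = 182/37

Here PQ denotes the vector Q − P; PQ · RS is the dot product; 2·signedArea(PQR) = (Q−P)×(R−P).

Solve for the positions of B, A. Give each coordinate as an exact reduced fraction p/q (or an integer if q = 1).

1. B_x = -126/37  [D, E, B are collinear ∩ CB ⟂ DE]
2. B_y = 58/37  [D, E, B are collinear ∩ CB ⟂ DE]
   → B = (-126/37, 58/37)
3. A_x = -7/3  [AE · DC = 19/3 ∩ AB · CE = 182/37]
4. A_y = 1  [AE · DC = 19/3 ∩ AB · CE = 182/37]
   → A = (-7/3, 1)

A = (-7/3, 1)
B = (-126/37, 58/37)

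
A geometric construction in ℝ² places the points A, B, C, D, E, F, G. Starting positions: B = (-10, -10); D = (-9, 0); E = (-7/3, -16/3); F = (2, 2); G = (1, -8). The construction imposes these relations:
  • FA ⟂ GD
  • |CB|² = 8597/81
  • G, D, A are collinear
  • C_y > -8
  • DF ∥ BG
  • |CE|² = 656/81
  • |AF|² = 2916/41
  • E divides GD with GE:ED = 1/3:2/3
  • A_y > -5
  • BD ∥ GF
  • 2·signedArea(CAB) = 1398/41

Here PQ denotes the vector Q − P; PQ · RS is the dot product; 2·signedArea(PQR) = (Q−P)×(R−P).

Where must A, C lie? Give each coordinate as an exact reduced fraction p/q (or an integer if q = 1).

A = (-134/41, -188/41)
C = (-1/9, -64/9)

1. A_x = -134/41  [G, D, A are collinear ∩ FA ⟂ GD]
2. A_y = -188/41  [G, D, A are collinear ∩ FA ⟂ GD]
   → A = (-134/41, -188/41)
3. C_x = -1/9  [line 222/41·x + -276/41·y + -1938/41 = 0 ∩ |CB|² = 8597/81]
4. C_y = -64/9  [line 222/41·x + -276/41·y + -1938/41 = 0 ∩ |CB|² = 8597/81]
   → C = (-1/9, -64/9)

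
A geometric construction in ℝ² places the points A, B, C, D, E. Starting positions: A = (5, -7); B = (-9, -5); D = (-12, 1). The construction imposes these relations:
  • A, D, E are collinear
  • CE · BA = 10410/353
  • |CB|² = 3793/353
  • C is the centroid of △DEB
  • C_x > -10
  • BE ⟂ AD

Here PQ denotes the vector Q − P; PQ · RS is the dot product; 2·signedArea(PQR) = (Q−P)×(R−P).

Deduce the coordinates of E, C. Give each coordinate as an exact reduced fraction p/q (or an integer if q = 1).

C = (-3322/353, -617/353)
E = (-2553/353, -439/353)

1. E_x = -2553/353  [A, D, E are collinear ∩ BE ⟂ AD]
2. E_y = -439/353  [A, D, E are collinear ∩ BE ⟂ AD]
   → E = (-2553/353, -439/353)
3. C_x = -3322/353  [C is the centroid of △DEB]
4. C_y = -617/353  [C is the centroid of △DEB]
   → C = (-3322/353, -617/353)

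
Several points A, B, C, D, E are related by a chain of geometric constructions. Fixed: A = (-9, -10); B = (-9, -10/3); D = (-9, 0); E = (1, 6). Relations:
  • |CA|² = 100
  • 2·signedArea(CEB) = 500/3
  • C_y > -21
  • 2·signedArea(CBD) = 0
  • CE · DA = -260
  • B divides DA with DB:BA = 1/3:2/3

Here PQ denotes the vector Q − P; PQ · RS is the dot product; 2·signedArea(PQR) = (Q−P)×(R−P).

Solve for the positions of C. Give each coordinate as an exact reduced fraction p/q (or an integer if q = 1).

C = (-9, -20)

1. C_x = -9  [2·signedArea(CBD) = 0 ∩ 2·signedArea(CEB) = 500/3]
2. C_y = -20  [2·signedArea(CBD) = 0 ∩ 2·signedArea(CEB) = 500/3]
   → C = (-9, -20)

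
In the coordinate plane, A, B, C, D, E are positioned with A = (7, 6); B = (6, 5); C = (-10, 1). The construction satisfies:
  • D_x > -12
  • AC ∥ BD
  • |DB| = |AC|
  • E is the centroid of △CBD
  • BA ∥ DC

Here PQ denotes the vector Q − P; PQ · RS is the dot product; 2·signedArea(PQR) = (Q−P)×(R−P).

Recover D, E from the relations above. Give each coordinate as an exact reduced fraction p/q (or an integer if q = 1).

1. D_x = -11  [BA ∥ DC ∩ AC ∥ BD]
2. D_y = 0  [BA ∥ DC ∩ AC ∥ BD]
   → D = (-11, 0)
3. E_x = -5  [E is the centroid of △CBD]
4. E_y = 2  [E is the centroid of △CBD]
   → E = (-5, 2)

D = (-11, 0)
E = (-5, 2)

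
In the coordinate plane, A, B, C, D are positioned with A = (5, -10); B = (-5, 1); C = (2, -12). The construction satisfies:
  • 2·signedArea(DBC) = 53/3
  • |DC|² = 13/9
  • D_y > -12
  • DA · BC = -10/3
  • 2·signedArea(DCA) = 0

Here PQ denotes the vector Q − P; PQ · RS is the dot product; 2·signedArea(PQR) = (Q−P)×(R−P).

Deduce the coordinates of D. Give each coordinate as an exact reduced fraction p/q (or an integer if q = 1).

1. D_x = 3  [2·signedArea(DCA) = 0 ∩ DA · BC = -10/3]
2. D_y = -34/3  [2·signedArea(DCA) = 0 ∩ DA · BC = -10/3]
   → D = (3, -34/3)

D = (3, -34/3)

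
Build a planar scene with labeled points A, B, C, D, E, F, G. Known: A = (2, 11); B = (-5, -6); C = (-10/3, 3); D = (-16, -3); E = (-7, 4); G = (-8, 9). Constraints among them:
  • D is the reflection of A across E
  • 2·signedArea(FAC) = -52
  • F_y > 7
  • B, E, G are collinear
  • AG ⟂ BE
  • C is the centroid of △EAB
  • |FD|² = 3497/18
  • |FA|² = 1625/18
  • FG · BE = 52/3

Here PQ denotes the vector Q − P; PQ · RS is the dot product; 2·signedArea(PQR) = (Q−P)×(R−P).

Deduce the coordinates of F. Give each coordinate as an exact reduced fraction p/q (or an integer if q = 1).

1. F_x = -41/6  [FG · BE = 52/3 ∩ 2·signedArea(FAC) = -52]
2. F_y = 15/2  [FG · BE = 52/3 ∩ 2·signedArea(FAC) = -52]
   → F = (-41/6, 15/2)

F = (-41/6, 15/2)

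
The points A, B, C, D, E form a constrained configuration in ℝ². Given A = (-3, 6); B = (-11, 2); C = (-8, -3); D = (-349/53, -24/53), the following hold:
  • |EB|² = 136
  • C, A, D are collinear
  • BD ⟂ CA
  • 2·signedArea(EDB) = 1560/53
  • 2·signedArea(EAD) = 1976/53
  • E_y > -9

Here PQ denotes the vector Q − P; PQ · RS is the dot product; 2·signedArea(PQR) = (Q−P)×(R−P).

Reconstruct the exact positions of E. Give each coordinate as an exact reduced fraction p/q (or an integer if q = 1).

1. E_x = -5  [2·signedArea(EDB) = 1560/53 ∩ 2·signedArea(EAD) = 1976/53]
2. E_y = -8  [2·signedArea(EDB) = 1560/53 ∩ 2·signedArea(EAD) = 1976/53]
   → E = (-5, -8)

E = (-5, -8)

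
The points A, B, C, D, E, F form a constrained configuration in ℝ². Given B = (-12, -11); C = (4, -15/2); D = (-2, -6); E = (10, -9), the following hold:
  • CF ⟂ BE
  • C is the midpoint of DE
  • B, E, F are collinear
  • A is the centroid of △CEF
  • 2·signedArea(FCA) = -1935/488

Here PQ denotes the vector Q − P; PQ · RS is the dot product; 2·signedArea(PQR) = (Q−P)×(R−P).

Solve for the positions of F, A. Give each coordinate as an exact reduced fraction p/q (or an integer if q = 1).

A = (1479/244, -2117/244)
F = (1021/244, -2325/244)

1. F_x = 1021/244  [B, E, F are collinear ∩ CF ⟂ BE]
2. F_y = -2325/244  [B, E, F are collinear ∩ CF ⟂ BE]
   → F = (1021/244, -2325/244)
3. A_x = 1479/244  [A is the centroid of △CEF]
4. A_y = -2117/244  [A is the centroid of △CEF]
   → A = (1479/244, -2117/244)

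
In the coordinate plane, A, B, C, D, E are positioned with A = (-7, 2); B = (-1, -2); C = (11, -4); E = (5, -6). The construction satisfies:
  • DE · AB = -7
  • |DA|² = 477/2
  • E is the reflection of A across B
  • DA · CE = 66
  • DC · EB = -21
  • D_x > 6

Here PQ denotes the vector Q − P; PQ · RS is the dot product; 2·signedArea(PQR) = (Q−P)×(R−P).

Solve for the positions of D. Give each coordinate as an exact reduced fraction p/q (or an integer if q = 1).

1. D_x = 13/2  [DA · CE = 66 ∩ DE · AB = -7]
2. D_y = -11/2  [DA · CE = 66 ∩ DE · AB = -7]
   → D = (13/2, -11/2)

D = (13/2, -11/2)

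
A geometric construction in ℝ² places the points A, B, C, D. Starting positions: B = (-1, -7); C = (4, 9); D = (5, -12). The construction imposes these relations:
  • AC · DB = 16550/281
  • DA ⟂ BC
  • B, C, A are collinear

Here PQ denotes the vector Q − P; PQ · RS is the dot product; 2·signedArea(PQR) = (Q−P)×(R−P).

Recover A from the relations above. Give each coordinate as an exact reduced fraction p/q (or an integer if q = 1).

A = (-531/281, -2767/281)

1. A_x = -531/281  [B, C, A are collinear ∩ DA ⟂ BC]
2. A_y = -2767/281  [B, C, A are collinear ∩ DA ⟂ BC]
   → A = (-531/281, -2767/281)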